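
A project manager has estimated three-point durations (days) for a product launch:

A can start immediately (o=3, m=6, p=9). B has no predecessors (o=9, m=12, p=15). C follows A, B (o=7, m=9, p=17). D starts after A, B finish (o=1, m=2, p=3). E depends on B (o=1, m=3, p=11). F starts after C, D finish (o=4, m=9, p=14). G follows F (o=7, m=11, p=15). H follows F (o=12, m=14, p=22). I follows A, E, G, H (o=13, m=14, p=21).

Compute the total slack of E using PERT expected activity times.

30 days

te_A = (3 + 4·6 + 9)/6 = 36/6 = 6
te_B = (9 + 4·12 + 15)/6 = 72/6 = 12
te_C = (7 + 4·9 + 17)/6 = 60/6 = 10
te_D = (1 + 4·2 + 3)/6 = 12/6 = 2
te_E = (1 + 4·3 + 11)/6 = 24/6 = 4
te_F = (4 + 4·9 + 14)/6 = 54/6 = 9
te_G = (7 + 4·11 + 15)/6 = 66/6 = 11
te_H = (12 + 4·14 + 22)/6 = 90/6 = 15
te_I = (13 + 4·14 + 21)/6 = 90/6 = 15

Forward pass:
ES_A = 0; EF_A = 6
ES_B = 0; EF_B = 12
ES_C = max(EF_A=6, EF_B=12) = 12; EF_C = 12+10 = 22
ES_D = max(EF_A=6, EF_B=12) = 12; EF_D = 12+2 = 14
ES_E = 12; EF_E = 12+4 = 16
ES_F = max(EF_C=22, EF_D=14) = 22; EF_F = 22+9 = 31
ES_G = 31; EF_G = 31+11 = 42
ES_H = 31; EF_H = 31+15 = 46
ES_I = max(EF_A=6, EF_E=16, EF_G=42, EF_H=46) = 46; EF_I = 46+15 = 61
Expected project duration μ = 61 days. Critical path: B → C → F → H → I.

Backward pass:
LF_I = 61; LS_I = 61−15 = 46
LF_H = LS_I = 46; LS_H = 46−15 = 31
LF_G = LS_I = 46; LS_G = 46−11 = 35
LF_F = min(LS_G=35, LS_H=31) = 31; LS_F = 31−9 = 22
LF_E = LS_I = 46; LS_E = 46−4 = 42
LF_D = LS_F = 22; LS_D = 22−2 = 20
LF_C = LS_F = 22; LS_C = 22−10 = 12
LF_B = min(LS_C=12, LS_D=20, LS_E=42) = 12; LS_B = 12−12 = 0
LF_A = min(LS_C=12, LS_D=20, LS_I=46) = 12; LS_A = 12−6 = 6
Slack_E = LS_E − ES_E = 42 − 12 = 30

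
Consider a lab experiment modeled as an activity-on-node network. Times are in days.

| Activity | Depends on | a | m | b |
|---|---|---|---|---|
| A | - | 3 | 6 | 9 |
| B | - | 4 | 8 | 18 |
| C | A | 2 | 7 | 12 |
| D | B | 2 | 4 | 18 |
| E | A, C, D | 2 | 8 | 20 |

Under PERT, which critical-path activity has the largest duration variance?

E

te_A = (3 + 4·6 + 9)/6 = 36/6 = 6; σ²_A = ((9−3)/6)² = 1.000
te_B = (4 + 4·8 + 18)/6 = 54/6 = 9; σ²_B = ((18−4)/6)² = 5.444
te_C = (2 + 4·7 + 12)/6 = 42/6 = 7; σ²_C = ((12−2)/6)² = 2.778
te_D = (2 + 4·4 + 18)/6 = 36/6 = 6; σ²_D = ((18−2)/6)² = 7.111
te_E = (2 + 4·8 + 20)/6 = 54/6 = 9; σ²_E = ((20−2)/6)² = 9.000

Forward pass:
ES_A = 0; EF_A = 6
ES_B = 0; EF_B = 9
ES_C = 6; EF_C = 6+7 = 13
ES_D = 9; EF_D = 9+6 = 15
ES_E = max(EF_A=6, EF_C=13, EF_D=15) = 15; EF_E = 15+9 = 24
Expected project duration μ = 24 days. Critical path: B → D → E.

Variances on critical path: σ²_B=5.444, σ²_D=7.111, σ²_E=9.000.
Largest is σ²_E = 9.000.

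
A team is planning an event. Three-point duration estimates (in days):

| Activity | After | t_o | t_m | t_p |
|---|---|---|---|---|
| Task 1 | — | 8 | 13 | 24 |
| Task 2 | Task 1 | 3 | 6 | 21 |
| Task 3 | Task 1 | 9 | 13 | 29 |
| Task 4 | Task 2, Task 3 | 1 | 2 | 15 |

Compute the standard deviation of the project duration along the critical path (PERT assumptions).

te_Task 1 = (8 + 4·13 + 24)/6 = 84/6 = 14; σ²_Task 1 = ((24−8)/6)² = 7.111
te_Task 2 = (3 + 4·6 + 21)/6 = 48/6 = 8; σ²_Task 2 = ((21−3)/6)² = 9.000
te_Task 3 = (9 + 4·13 + 29)/6 = 90/6 = 15; σ²_Task 3 = ((29−9)/6)² = 11.111
te_Task 4 = (1 + 4·2 + 15)/6 = 24/6 = 4; σ²_Task 4 = ((15−1)/6)² = 5.444

Forward pass:
ES_Task 1 = 0; EF_Task 1 = 14
ES_Task 2 = 14; EF_Task 2 = 14+8 = 22
ES_Task 3 = 14; EF_Task 3 = 14+15 = 29
ES_Task 4 = max(EF_Task 2=22, EF_Task 3=29) = 29; EF_Task 4 = 29+4 = 33
Expected project duration μ = 33 days. Critical path: Task 1 → Task 3 → Task 4.

Variance along critical path = 7.111 + 11.111 + 5.444 = 23.667
σ = √23.667 = 4.865 days

4.86 days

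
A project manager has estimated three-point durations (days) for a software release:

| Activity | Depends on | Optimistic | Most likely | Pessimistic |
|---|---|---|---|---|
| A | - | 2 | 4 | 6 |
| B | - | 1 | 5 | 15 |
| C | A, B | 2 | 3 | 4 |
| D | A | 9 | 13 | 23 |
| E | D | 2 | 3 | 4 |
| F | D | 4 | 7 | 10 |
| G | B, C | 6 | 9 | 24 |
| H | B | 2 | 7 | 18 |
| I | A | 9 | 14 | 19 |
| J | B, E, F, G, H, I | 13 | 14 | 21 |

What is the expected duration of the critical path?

te_A = (2 + 4·4 + 6)/6 = 24/6 = 4
te_B = (1 + 4·5 + 15)/6 = 36/6 = 6
te_C = (2 + 4·3 + 4)/6 = 18/6 = 3
te_D = (9 + 4·13 + 23)/6 = 84/6 = 14
te_E = (2 + 4·3 + 4)/6 = 18/6 = 3
te_F = (4 + 4·7 + 10)/6 = 42/6 = 7
te_G = (6 + 4·9 + 24)/6 = 66/6 = 11
te_H = (2 + 4·7 + 18)/6 = 48/6 = 8
te_I = (9 + 4·14 + 19)/6 = 84/6 = 14
te_J = (13 + 4·14 + 21)/6 = 90/6 = 15

Forward pass:
ES_A = 0; EF_A = 4
ES_B = 0; EF_B = 6
ES_C = max(EF_A=4, EF_B=6) = 6; EF_C = 6+3 = 9
ES_D = 4; EF_D = 4+14 = 18
ES_E = 18; EF_E = 18+3 = 21
ES_F = 18; EF_F = 18+7 = 25
ES_G = max(EF_B=6, EF_C=9) = 9; EF_G = 9+11 = 20
ES_H = 6; EF_H = 6+8 = 14
ES_I = 4; EF_I = 4+14 = 18
ES_J = max(EF_B=6, EF_E=21, EF_F=25, EF_G=20, EF_H=14, EF_I=18) = 25; EF_J = 25+15 = 40
Expected project duration μ = 40 days. Critical path: A → D → F → J.

40 days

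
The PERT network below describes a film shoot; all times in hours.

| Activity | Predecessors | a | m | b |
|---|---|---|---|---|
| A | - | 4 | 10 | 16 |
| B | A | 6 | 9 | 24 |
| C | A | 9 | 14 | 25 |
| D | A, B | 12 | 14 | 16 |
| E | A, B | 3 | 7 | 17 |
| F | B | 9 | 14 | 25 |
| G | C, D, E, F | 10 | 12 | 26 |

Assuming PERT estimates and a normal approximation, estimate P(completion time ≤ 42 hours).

0.063

te_A = (4 + 4·10 + 16)/6 = 60/6 = 10; σ²_A = ((16−4)/6)² = 4.000
te_B = (6 + 4·9 + 24)/6 = 66/6 = 11; σ²_B = ((24−6)/6)² = 9.000
te_C = (9 + 4·14 + 25)/6 = 90/6 = 15; σ²_C = ((25−9)/6)² = 7.111
te_D = (12 + 4·14 + 16)/6 = 84/6 = 14; σ²_D = ((16−12)/6)² = 0.444
te_E = (3 + 4·7 + 17)/6 = 48/6 = 8; σ²_E = ((17−3)/6)² = 5.444
te_F = (9 + 4·14 + 25)/6 = 90/6 = 15; σ²_F = ((25−9)/6)² = 7.111
te_G = (10 + 4·12 + 26)/6 = 84/6 = 14; σ²_G = ((26−10)/6)² = 7.111

Forward pass:
ES_A = 0; EF_A = 10
ES_B = 10; EF_B = 10+11 = 21
ES_C = 10; EF_C = 10+15 = 25
ES_D = max(EF_A=10, EF_B=21) = 21; EF_D = 21+14 = 35
ES_E = max(EF_A=10, EF_B=21) = 21; EF_E = 21+8 = 29
ES_F = 21; EF_F = 21+15 = 36
ES_G = max(EF_C=25, EF_D=35, EF_E=29, EF_F=36) = 36; EF_G = 36+14 = 50
Expected project duration μ = 50 hours. Critical path: A → B → F → G.

Variance along critical path = 4.000 + 9.000 + 7.111 + 7.111 = 27.222; σ = √27.222 = 5.217 hours.
Z = (42 − 50) / 5.217 = -1.533
P(T ≤ 42) = Φ(-1.533) ≈ 0.063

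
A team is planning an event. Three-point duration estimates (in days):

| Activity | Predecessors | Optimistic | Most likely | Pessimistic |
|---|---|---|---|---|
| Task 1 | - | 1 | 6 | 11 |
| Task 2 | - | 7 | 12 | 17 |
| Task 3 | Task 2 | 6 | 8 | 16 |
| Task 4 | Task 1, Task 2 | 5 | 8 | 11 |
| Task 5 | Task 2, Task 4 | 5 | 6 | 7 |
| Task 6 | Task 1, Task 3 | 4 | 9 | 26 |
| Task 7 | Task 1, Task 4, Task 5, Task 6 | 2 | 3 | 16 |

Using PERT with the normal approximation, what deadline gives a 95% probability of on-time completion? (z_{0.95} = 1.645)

45.1 days

te_Task 1 = (1 + 4·6 + 11)/6 = 36/6 = 6; σ²_Task 1 = ((11−1)/6)² = 2.778
te_Task 2 = (7 + 4·12 + 17)/6 = 72/6 = 12; σ²_Task 2 = ((17−7)/6)² = 2.778
te_Task 3 = (6 + 4·8 + 16)/6 = 54/6 = 9; σ²_Task 3 = ((16−6)/6)² = 2.778
te_Task 4 = (5 + 4·8 + 11)/6 = 48/6 = 8; σ²_Task 4 = ((11−5)/6)² = 1.000
te_Task 5 = (5 + 4·6 + 7)/6 = 36/6 = 6; σ²_Task 5 = ((7−5)/6)² = 0.111
te_Task 6 = (4 + 4·9 + 26)/6 = 66/6 = 11; σ²_Task 6 = ((26−4)/6)² = 13.444
te_Task 7 = (2 + 4·3 + 16)/6 = 30/6 = 5; σ²_Task 7 = ((16−2)/6)² = 5.444

Forward pass:
ES_Task 1 = 0; EF_Task 1 = 6
ES_Task 2 = 0; EF_Task 2 = 12
ES_Task 3 = 12; EF_Task 3 = 12+9 = 21
ES_Task 4 = max(EF_Task 1=6, EF_Task 2=12) = 12; EF_Task 4 = 12+8 = 20
ES_Task 5 = max(EF_Task 2=12, EF_Task 4=20) = 20; EF_Task 5 = 20+6 = 26
ES_Task 6 = max(EF_Task 1=6, EF_Task 3=21) = 21; EF_Task 6 = 21+11 = 32
ES_Task 7 = max(EF_Task 1=6, EF_Task 4=20, EF_Task 5=26, EF_Task 6=32) = 32; EF_Task 7 = 32+5 = 37
Expected project duration μ = 37 days. Critical path: Task 2 → Task 3 → Task 6 → Task 7.

Variance along critical path = 2.778 + 2.778 + 13.444 + 5.444 = 24.444; σ = 4.944 days.
D = μ + z·σ = 37 + 1.645·4.944 = 45.1 days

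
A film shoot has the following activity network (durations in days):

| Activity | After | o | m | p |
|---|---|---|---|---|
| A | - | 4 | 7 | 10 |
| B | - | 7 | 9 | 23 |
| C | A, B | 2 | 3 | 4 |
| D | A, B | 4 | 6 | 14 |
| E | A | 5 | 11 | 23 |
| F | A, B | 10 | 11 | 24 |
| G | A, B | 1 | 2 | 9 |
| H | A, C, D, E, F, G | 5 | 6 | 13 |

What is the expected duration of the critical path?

31 days

te_A = (4 + 4·7 + 10)/6 = 42/6 = 7
te_B = (7 + 4·9 + 23)/6 = 66/6 = 11
te_C = (2 + 4·3 + 4)/6 = 18/6 = 3
te_D = (4 + 4·6 + 14)/6 = 42/6 = 7
te_E = (5 + 4·11 + 23)/6 = 72/6 = 12
te_F = (10 + 4·11 + 24)/6 = 78/6 = 13
te_G = (1 + 4·2 + 9)/6 = 18/6 = 3
te_H = (5 + 4·6 + 13)/6 = 42/6 = 7

Forward pass:
ES_A = 0; EF_A = 7
ES_B = 0; EF_B = 11
ES_C = max(EF_A=7, EF_B=11) = 11; EF_C = 11+3 = 14
ES_D = max(EF_A=7, EF_B=11) = 11; EF_D = 11+7 = 18
ES_E = 7; EF_E = 7+12 = 19
ES_F = max(EF_A=7, EF_B=11) = 11; EF_F = 11+13 = 24
ES_G = max(EF_A=7, EF_B=11) = 11; EF_G = 11+3 = 14
ES_H = max(EF_A=7, EF_C=14, EF_D=18, EF_E=19, EF_F=24, EF_G=14) = 24; EF_H = 24+7 = 31
Expected project duration μ = 31 days. Critical path: B → F → H.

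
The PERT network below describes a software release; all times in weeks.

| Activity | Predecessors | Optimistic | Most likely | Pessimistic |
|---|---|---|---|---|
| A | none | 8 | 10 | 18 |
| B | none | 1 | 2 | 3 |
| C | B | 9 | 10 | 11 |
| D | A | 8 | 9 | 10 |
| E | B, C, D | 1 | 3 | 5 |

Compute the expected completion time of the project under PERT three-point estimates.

23 weeks

te_A = (8 + 4·10 + 18)/6 = 66/6 = 11
te_B = (1 + 4·2 + 3)/6 = 12/6 = 2
te_C = (9 + 4·10 + 11)/6 = 60/6 = 10
te_D = (8 + 4·9 + 10)/6 = 54/6 = 9
te_E = (1 + 4·3 + 5)/6 = 18/6 = 3

Forward pass:
ES_A = 0; EF_A = 11
ES_B = 0; EF_B = 2
ES_C = 2; EF_C = 2+10 = 12
ES_D = 11; EF_D = 11+9 = 20
ES_E = max(EF_B=2, EF_C=12, EF_D=20) = 20; EF_E = 20+3 = 23
Expected project duration μ = 23 weeks. Critical path: A → D → E.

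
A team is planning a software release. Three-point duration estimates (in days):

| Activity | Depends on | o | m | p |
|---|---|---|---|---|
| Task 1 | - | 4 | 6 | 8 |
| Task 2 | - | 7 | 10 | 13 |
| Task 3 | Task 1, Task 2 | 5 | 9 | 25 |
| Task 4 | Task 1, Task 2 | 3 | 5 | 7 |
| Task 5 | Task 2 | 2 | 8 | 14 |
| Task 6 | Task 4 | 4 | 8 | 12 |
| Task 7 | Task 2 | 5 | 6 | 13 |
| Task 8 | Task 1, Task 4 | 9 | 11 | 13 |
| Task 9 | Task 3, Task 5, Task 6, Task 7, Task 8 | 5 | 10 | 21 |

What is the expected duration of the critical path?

te_Task 1 = (4 + 4·6 + 8)/6 = 36/6 = 6
te_Task 2 = (7 + 4·10 + 13)/6 = 60/6 = 10
te_Task 3 = (5 + 4·9 + 25)/6 = 66/6 = 11
te_Task 4 = (3 + 4·5 + 7)/6 = 30/6 = 5
te_Task 5 = (2 + 4·8 + 14)/6 = 48/6 = 8
te_Task 6 = (4 + 4·8 + 12)/6 = 48/6 = 8
te_Task 7 = (5 + 4·6 + 13)/6 = 42/6 = 7
te_Task 8 = (9 + 4·11 + 13)/6 = 66/6 = 11
te_Task 9 = (5 + 4·10 + 21)/6 = 66/6 = 11

Forward pass:
ES_Task 1 = 0; EF_Task 1 = 6
ES_Task 2 = 0; EF_Task 2 = 10
ES_Task 3 = max(EF_Task 1=6, EF_Task 2=10) = 10; EF_Task 3 = 10+11 = 21
ES_Task 4 = max(EF_Task 1=6, EF_Task 2=10) = 10; EF_Task 4 = 10+5 = 15
ES_Task 5 = 10; EF_Task 5 = 10+8 = 18
ES_Task 6 = 15; EF_Task 6 = 15+8 = 23
ES_Task 7 = 10; EF_Task 7 = 10+7 = 17
ES_Task 8 = max(EF_Task 1=6, EF_Task 4=15) = 15; EF_Task 8 = 15+11 = 26
ES_Task 9 = max(EF_Task 3=21, EF_Task 5=18, EF_Task 6=23, EF_Task 7=17, EF_Task 8=26) = 26; EF_Task 9 = 26+11 = 37
Expected project duration μ = 37 days. Critical path: Task 2 → Task 4 → Task 8 → Task 9.

37 days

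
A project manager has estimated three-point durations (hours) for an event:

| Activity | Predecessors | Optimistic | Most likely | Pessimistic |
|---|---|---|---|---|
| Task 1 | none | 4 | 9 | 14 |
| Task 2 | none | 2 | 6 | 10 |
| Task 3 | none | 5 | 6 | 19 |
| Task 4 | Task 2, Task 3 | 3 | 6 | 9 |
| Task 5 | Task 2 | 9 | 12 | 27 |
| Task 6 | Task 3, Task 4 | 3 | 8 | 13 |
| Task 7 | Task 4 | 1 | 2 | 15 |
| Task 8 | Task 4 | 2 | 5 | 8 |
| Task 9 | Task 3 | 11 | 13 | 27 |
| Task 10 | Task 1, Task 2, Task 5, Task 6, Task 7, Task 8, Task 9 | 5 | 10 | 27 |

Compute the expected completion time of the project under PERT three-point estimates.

35 hours

te_Task 1 = (4 + 4·9 + 14)/6 = 54/6 = 9
te_Task 2 = (2 + 4·6 + 10)/6 = 36/6 = 6
te_Task 3 = (5 + 4·6 + 19)/6 = 48/6 = 8
te_Task 4 = (3 + 4·6 + 9)/6 = 36/6 = 6
te_Task 5 = (9 + 4·12 + 27)/6 = 84/6 = 14
te_Task 6 = (3 + 4·8 + 13)/6 = 48/6 = 8
te_Task 7 = (1 + 4·2 + 15)/6 = 24/6 = 4
te_Task 8 = (2 + 4·5 + 8)/6 = 30/6 = 5
te_Task 9 = (11 + 4·13 + 27)/6 = 90/6 = 15
te_Task 10 = (5 + 4·10 + 27)/6 = 72/6 = 12

Forward pass:
ES_Task 1 = 0; EF_Task 1 = 9
ES_Task 2 = 0; EF_Task 2 = 6
ES_Task 3 = 0; EF_Task 3 = 8
ES_Task 4 = max(EF_Task 2=6, EF_Task 3=8) = 8; EF_Task 4 = 8+6 = 14
ES_Task 5 = 6; EF_Task 5 = 6+14 = 20
ES_Task 6 = max(EF_Task 3=8, EF_Task 4=14) = 14; EF_Task 6 = 14+8 = 22
ES_Task 7 = 14; EF_Task 7 = 14+4 = 18
ES_Task 8 = 14; EF_Task 8 = 14+5 = 19
ES_Task 9 = 8; EF_Task 9 = 8+15 = 23
ES_Task 10 = max(EF_Task 1=9, EF_Task 2=6, EF_Task 5=20, EF_Task 6=22, EF_Task 7=18, EF_Task 8=19, EF_Task 9=23) = 23; EF_Task 10 = 23+12 = 35
Expected project duration μ = 35 hours. Critical path: Task 3 → Task 9 → Task 10.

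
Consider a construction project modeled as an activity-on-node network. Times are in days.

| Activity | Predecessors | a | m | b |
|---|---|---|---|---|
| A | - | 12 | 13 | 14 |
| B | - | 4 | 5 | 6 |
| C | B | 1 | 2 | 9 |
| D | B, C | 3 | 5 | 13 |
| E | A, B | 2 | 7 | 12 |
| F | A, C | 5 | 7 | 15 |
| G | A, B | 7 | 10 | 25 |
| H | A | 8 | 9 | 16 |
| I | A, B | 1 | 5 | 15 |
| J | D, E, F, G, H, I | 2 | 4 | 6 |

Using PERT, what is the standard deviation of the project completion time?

3.09 days

te_A = (12 + 4·13 + 14)/6 = 78/6 = 13; σ²_A = ((14−12)/6)² = 0.111
te_B = (4 + 4·5 + 6)/6 = 30/6 = 5; σ²_B = ((6−4)/6)² = 0.111
te_C = (1 + 4·2 + 9)/6 = 18/6 = 3; σ²_C = ((9−1)/6)² = 1.778
te_D = (3 + 4·5 + 13)/6 = 36/6 = 6; σ²_D = ((13−3)/6)² = 2.778
te_E = (2 + 4·7 + 12)/6 = 42/6 = 7; σ²_E = ((12−2)/6)² = 2.778
te_F = (5 + 4·7 + 15)/6 = 48/6 = 8; σ²_F = ((15−5)/6)² = 2.778
te_G = (7 + 4·10 + 25)/6 = 72/6 = 12; σ²_G = ((25−7)/6)² = 9.000
te_H = (8 + 4·9 + 16)/6 = 60/6 = 10; σ²_H = ((16−8)/6)² = 1.778
te_I = (1 + 4·5 + 15)/6 = 36/6 = 6; σ²_I = ((15−1)/6)² = 5.444
te_J = (2 + 4·4 + 6)/6 = 24/6 = 4; σ²_J = ((6−2)/6)² = 0.444

Forward pass:
ES_A = 0; EF_A = 13
ES_B = 0; EF_B = 5
ES_C = 5; EF_C = 5+3 = 8
ES_D = max(EF_B=5, EF_C=8) = 8; EF_D = 8+6 = 14
ES_E = max(EF_A=13, EF_B=5) = 13; EF_E = 13+7 = 20
ES_F = max(EF_A=13, EF_C=8) = 13; EF_F = 13+8 = 21
ES_G = max(EF_A=13, EF_B=5) = 13; EF_G = 13+12 = 25
ES_H = 13; EF_H = 13+10 = 23
ES_I = max(EF_A=13, EF_B=5) = 13; EF_I = 13+6 = 19
ES_J = max(EF_D=14, EF_E=20, EF_F=21, EF_G=25, EF_H=23, EF_I=19) = 25; EF_J = 25+4 = 29
Expected project duration μ = 29 days. Critical path: A → G → J.

Variance along critical path = 0.111 + 9.000 + 0.444 = 9.556
σ = √9.556 = 3.091 days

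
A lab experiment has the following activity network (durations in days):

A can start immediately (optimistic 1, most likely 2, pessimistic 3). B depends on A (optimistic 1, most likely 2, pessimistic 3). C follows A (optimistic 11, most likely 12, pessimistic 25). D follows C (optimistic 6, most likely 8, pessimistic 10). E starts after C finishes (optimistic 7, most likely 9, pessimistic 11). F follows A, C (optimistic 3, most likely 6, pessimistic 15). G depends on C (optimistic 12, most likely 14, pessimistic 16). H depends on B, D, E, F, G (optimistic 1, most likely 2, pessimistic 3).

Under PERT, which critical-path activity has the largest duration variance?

te_A = (1 + 4·2 + 3)/6 = 12/6 = 2; σ²_A = ((3−1)/6)² = 0.111
te_B = (1 + 4·2 + 3)/6 = 12/6 = 2; σ²_B = ((3−1)/6)² = 0.111
te_C = (11 + 4·12 + 25)/6 = 84/6 = 14; σ²_C = ((25−11)/6)² = 5.444
te_D = (6 + 4·8 + 10)/6 = 48/6 = 8; σ²_D = ((10−6)/6)² = 0.444
te_E = (7 + 4·9 + 11)/6 = 54/6 = 9; σ²_E = ((11−7)/6)² = 0.444
te_F = (3 + 4·6 + 15)/6 = 42/6 = 7; σ²_F = ((15−3)/6)² = 4.000
te_G = (12 + 4·14 + 16)/6 = 84/6 = 14; σ²_G = ((16−12)/6)² = 0.444
te_H = (1 + 4·2 + 3)/6 = 12/6 = 2; σ²_H = ((3−1)/6)² = 0.111

Forward pass:
ES_A = 0; EF_A = 2
ES_B = 2; EF_B = 2+2 = 4
ES_C = 2; EF_C = 2+14 = 16
ES_D = 16; EF_D = 16+8 = 24
ES_E = 16; EF_E = 16+9 = 25
ES_F = max(EF_A=2, EF_C=16) = 16; EF_F = 16+7 = 23
ES_G = 16; EF_G = 16+14 = 30
ES_H = max(EF_B=4, EF_D=24, EF_E=25, EF_F=23, EF_G=30) = 30; EF_H = 30+2 = 32
Expected project duration μ = 32 days. Critical path: A → C → G → H.

Variances on critical path: σ²_A=0.111, σ²_C=5.444, σ²_G=0.444, σ²_H=0.111.
Largest is σ²_C = 5.444.

C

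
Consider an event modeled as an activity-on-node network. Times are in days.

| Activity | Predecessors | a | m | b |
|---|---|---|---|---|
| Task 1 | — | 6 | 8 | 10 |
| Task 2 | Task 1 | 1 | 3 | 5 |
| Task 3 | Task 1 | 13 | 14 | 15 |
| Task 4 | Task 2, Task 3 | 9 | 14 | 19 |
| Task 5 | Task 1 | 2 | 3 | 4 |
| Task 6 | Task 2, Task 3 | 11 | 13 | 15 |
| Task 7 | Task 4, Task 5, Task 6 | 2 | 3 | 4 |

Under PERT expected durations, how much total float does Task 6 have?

1 days

te_Task 1 = (6 + 4·8 + 10)/6 = 48/6 = 8
te_Task 2 = (1 + 4·3 + 5)/6 = 18/6 = 3
te_Task 3 = (13 + 4·14 + 15)/6 = 84/6 = 14
te_Task 4 = (9 + 4·14 + 19)/6 = 84/6 = 14
te_Task 5 = (2 + 4·3 + 4)/6 = 18/6 = 3
te_Task 6 = (11 + 4·13 + 15)/6 = 78/6 = 13
te_Task 7 = (2 + 4·3 + 4)/6 = 18/6 = 3

Forward pass:
ES_Task 1 = 0; EF_Task 1 = 8
ES_Task 2 = 8; EF_Task 2 = 8+3 = 11
ES_Task 3 = 8; EF_Task 3 = 8+14 = 22
ES_Task 4 = max(EF_Task 2=11, EF_Task 3=22) = 22; EF_Task 4 = 22+14 = 36
ES_Task 5 = 8; EF_Task 5 = 8+3 = 11
ES_Task 6 = max(EF_Task 2=11, EF_Task 3=22) = 22; EF_Task 6 = 22+13 = 35
ES_Task 7 = max(EF_Task 4=36, EF_Task 5=11, EF_Task 6=35) = 36; EF_Task 7 = 36+3 = 39
Expected project duration μ = 39 days. Critical path: Task 1 → Task 3 → Task 4 → Task 7.

Backward pass:
LF_Task 7 = 39; LS_Task 7 = 39−3 = 36
LF_Task 6 = LS_Task 7 = 36; LS_Task 6 = 36−13 = 23
LF_Task 5 = LS_Task 7 = 36; LS_Task 5 = 36−3 = 33
LF_Task 4 = LS_Task 7 = 36; LS_Task 4 = 36−14 = 22
LF_Task 3 = min(LS_Task 4=22, LS_Task 6=23) = 22; LS_Task 3 = 22−14 = 8
LF_Task 2 = min(LS_Task 4=22, LS_Task 6=23) = 22; LS_Task 2 = 22−3 = 19
LF_Task 1 = min(LS_Task 2=19, LS_Task 3=8, LS_Task 5=33) = 8; LS_Task 1 = 8−8 = 0
Slack_Task 6 = LS_Task 6 − ES_Task 6 = 23 − 22 = 1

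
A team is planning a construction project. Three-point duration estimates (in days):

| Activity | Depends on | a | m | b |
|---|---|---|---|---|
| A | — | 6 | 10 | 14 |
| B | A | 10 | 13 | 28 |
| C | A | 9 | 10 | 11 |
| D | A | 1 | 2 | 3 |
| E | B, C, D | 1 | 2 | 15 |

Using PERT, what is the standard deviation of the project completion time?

te_A = (6 + 4·10 + 14)/6 = 60/6 = 10; σ²_A = ((14−6)/6)² = 1.778
te_B = (10 + 4·13 + 28)/6 = 90/6 = 15; σ²_B = ((28−10)/6)² = 9.000
te_C = (9 + 4·10 + 11)/6 = 60/6 = 10; σ²_C = ((11−9)/6)² = 0.111
te_D = (1 + 4·2 + 3)/6 = 12/6 = 2; σ²_D = ((3−1)/6)² = 0.111
te_E = (1 + 4·2 + 15)/6 = 24/6 = 4; σ²_E = ((15−1)/6)² = 5.444

Forward pass:
ES_A = 0; EF_A = 10
ES_B = 10; EF_B = 10+15 = 25
ES_C = 10; EF_C = 10+10 = 20
ES_D = 10; EF_D = 10+2 = 12
ES_E = max(EF_B=25, EF_C=20, EF_D=12) = 25; EF_E = 25+4 = 29
Expected project duration μ = 29 days. Critical path: A → B → E.

Variance along critical path = 1.778 + 9.000 + 5.444 = 16.222
σ = √16.222 = 4.028 days

4.03 days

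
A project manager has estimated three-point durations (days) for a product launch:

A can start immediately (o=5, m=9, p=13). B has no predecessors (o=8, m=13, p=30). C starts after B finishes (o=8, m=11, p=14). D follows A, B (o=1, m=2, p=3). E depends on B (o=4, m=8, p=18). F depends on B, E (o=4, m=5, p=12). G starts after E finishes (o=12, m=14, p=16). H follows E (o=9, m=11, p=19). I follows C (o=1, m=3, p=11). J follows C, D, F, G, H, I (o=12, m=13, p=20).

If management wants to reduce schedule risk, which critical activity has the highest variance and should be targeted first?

te_A = (5 + 4·9 + 13)/6 = 54/6 = 9; σ²_A = ((13−5)/6)² = 1.778
te_B = (8 + 4·13 + 30)/6 = 90/6 = 15; σ²_B = ((30−8)/6)² = 13.444
te_C = (8 + 4·11 + 14)/6 = 66/6 = 11; σ²_C = ((14−8)/6)² = 1.000
te_D = (1 + 4·2 + 3)/6 = 12/6 = 2; σ²_D = ((3−1)/6)² = 0.111
te_E = (4 + 4·8 + 18)/6 = 54/6 = 9; σ²_E = ((18−4)/6)² = 5.444
te_F = (4 + 4·5 + 12)/6 = 36/6 = 6; σ²_F = ((12−4)/6)² = 1.778
te_G = (12 + 4·14 + 16)/6 = 84/6 = 14; σ²_G = ((16−12)/6)² = 0.444
te_H = (9 + 4·11 + 19)/6 = 72/6 = 12; σ²_H = ((19−9)/6)² = 2.778
te_I = (1 + 4·3 + 11)/6 = 24/6 = 4; σ²_I = ((11−1)/6)² = 2.778
te_J = (12 + 4·13 + 20)/6 = 84/6 = 14; σ²_J = ((20−12)/6)² = 1.778

Forward pass:
ES_A = 0; EF_A = 9
ES_B = 0; EF_B = 15
ES_C = 15; EF_C = 15+11 = 26
ES_D = max(EF_A=9, EF_B=15) = 15; EF_D = 15+2 = 17
ES_E = 15; EF_E = 15+9 = 24
ES_F = max(EF_B=15, EF_E=24) = 24; EF_F = 24+6 = 30
ES_G = 24; EF_G = 24+14 = 38
ES_H = 24; EF_H = 24+12 = 36
ES_I = 26; EF_I = 26+4 = 30
ES_J = max(EF_C=26, EF_D=17, EF_F=30, EF_G=38, EF_H=36, EF_I=30) = 38; EF_J = 38+14 = 52
Expected project duration μ = 52 days. Critical path: B → E → G → J.

Variances on critical path: σ²_B=13.444, σ²_E=5.444, σ²_G=0.444, σ²_J=1.778.
Largest is σ²_B = 13.444.

B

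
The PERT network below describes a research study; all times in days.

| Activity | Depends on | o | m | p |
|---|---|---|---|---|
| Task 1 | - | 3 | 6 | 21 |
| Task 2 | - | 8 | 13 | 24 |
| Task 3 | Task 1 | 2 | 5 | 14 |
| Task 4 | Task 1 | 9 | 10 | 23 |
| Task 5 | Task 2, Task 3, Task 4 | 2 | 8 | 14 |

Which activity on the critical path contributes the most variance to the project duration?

Task 1

te_Task 1 = (3 + 4·6 + 21)/6 = 48/6 = 8; σ²_Task 1 = ((21−3)/6)² = 9.000
te_Task 2 = (8 + 4·13 + 24)/6 = 84/6 = 14; σ²_Task 2 = ((24−8)/6)² = 7.111
te_Task 3 = (2 + 4·5 + 14)/6 = 36/6 = 6; σ²_Task 3 = ((14−2)/6)² = 4.000
te_Task 4 = (9 + 4·10 + 23)/6 = 72/6 = 12; σ²_Task 4 = ((23−9)/6)² = 5.444
te_Task 5 = (2 + 4·8 + 14)/6 = 48/6 = 8; σ²_Task 5 = ((14−2)/6)² = 4.000

Forward pass:
ES_Task 1 = 0; EF_Task 1 = 8
ES_Task 2 = 0; EF_Task 2 = 14
ES_Task 3 = 8; EF_Task 3 = 8+6 = 14
ES_Task 4 = 8; EF_Task 4 = 8+12 = 20
ES_Task 5 = max(EF_Task 2=14, EF_Task 3=14, EF_Task 4=20) = 20; EF_Task 5 = 20+8 = 28
Expected project duration μ = 28 days. Critical path: Task 1 → Task 4 → Task 5.

Variances on critical path: σ²_Task 1=9.000, σ²_Task 4=5.444, σ²_Task 5=4.000.
Largest is σ²_Task 1 = 9.000.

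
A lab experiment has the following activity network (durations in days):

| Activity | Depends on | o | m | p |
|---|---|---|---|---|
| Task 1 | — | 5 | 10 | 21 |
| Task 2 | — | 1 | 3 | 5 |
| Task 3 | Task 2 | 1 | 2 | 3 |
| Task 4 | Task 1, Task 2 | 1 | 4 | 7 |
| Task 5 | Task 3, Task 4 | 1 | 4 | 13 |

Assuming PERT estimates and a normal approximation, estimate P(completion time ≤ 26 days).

0.958

te_Task 1 = (5 + 4·10 + 21)/6 = 66/6 = 11; σ²_Task 1 = ((21−5)/6)² = 7.111
te_Task 2 = (1 + 4·3 + 5)/6 = 18/6 = 3; σ²_Task 2 = ((5−1)/6)² = 0.444
te_Task 3 = (1 + 4·2 + 3)/6 = 12/6 = 2; σ²_Task 3 = ((3−1)/6)² = 0.111
te_Task 4 = (1 + 4·4 + 7)/6 = 24/6 = 4; σ²_Task 4 = ((7−1)/6)² = 1.000
te_Task 5 = (1 + 4·4 + 13)/6 = 30/6 = 5; σ²_Task 5 = ((13−1)/6)² = 4.000

Forward pass:
ES_Task 1 = 0; EF_Task 1 = 11
ES_Task 2 = 0; EF_Task 2 = 3
ES_Task 3 = 3; EF_Task 3 = 3+2 = 5
ES_Task 4 = max(EF_Task 1=11, EF_Task 2=3) = 11; EF_Task 4 = 11+4 = 15
ES_Task 5 = max(EF_Task 3=5, EF_Task 4=15) = 15; EF_Task 5 = 15+5 = 20
Expected project duration μ = 20 days. Critical path: Task 1 → Task 4 → Task 5.

Variance along critical path = 7.111 + 1.000 + 4.000 = 12.111; σ = √12.111 = 3.480 days.
Z = (26 − 20) / 3.480 = 1.724
P(T ≤ 26) = Φ(1.724) ≈ 0.958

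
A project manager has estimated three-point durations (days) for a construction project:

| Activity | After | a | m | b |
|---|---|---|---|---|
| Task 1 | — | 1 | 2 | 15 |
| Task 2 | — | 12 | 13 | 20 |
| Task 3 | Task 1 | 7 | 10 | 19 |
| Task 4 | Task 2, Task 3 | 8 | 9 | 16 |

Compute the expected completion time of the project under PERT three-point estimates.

te_Task 1 = (1 + 4·2 + 15)/6 = 24/6 = 4
te_Task 2 = (12 + 4·13 + 20)/6 = 84/6 = 14
te_Task 3 = (7 + 4·10 + 19)/6 = 66/6 = 11
te_Task 4 = (8 + 4·9 + 16)/6 = 60/6 = 10

Forward pass:
ES_Task 1 = 0; EF_Task 1 = 4
ES_Task 2 = 0; EF_Task 2 = 14
ES_Task 3 = 4; EF_Task 3 = 4+11 = 15
ES_Task 4 = max(EF_Task 2=14, EF_Task 3=15) = 15; EF_Task 4 = 15+10 = 25
Expected project duration μ = 25 days. Critical path: Task 1 → Task 3 → Task 4.

25 days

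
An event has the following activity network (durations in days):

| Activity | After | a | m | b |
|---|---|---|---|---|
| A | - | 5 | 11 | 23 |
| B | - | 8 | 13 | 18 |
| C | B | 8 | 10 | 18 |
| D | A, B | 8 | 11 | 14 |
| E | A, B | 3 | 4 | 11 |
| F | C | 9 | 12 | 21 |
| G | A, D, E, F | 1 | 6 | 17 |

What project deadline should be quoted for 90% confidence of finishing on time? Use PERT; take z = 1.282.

49.2 days

te_A = (5 + 4·11 + 23)/6 = 72/6 = 12; σ²_A = ((23−5)/6)² = 9.000
te_B = (8 + 4·13 + 18)/6 = 78/6 = 13; σ²_B = ((18−8)/6)² = 2.778
te_C = (8 + 4·10 + 18)/6 = 66/6 = 11; σ²_C = ((18−8)/6)² = 2.778
te_D = (8 + 4·11 + 14)/6 = 66/6 = 11; σ²_D = ((14−8)/6)² = 1.000
te_E = (3 + 4·4 + 11)/6 = 30/6 = 5; σ²_E = ((11−3)/6)² = 1.778
te_F = (9 + 4·12 + 21)/6 = 78/6 = 13; σ²_F = ((21−9)/6)² = 4.000
te_G = (1 + 4·6 + 17)/6 = 42/6 = 7; σ²_G = ((17−1)/6)² = 7.111

Forward pass:
ES_A = 0; EF_A = 12
ES_B = 0; EF_B = 13
ES_C = 13; EF_C = 13+11 = 24
ES_D = max(EF_A=12, EF_B=13) = 13; EF_D = 13+11 = 24
ES_E = max(EF_A=12, EF_B=13) = 13; EF_E = 13+5 = 18
ES_F = 24; EF_F = 24+13 = 37
ES_G = max(EF_A=12, EF_D=24, EF_E=18, EF_F=37) = 37; EF_G = 37+7 = 44
Expected project duration μ = 44 days. Critical path: B → C → F → G.

Variance along critical path = 2.778 + 2.778 + 4.000 + 7.111 = 16.667; σ = 4.082 days.
D = μ + z·σ = 44 + 1.282·4.082 = 49.2 days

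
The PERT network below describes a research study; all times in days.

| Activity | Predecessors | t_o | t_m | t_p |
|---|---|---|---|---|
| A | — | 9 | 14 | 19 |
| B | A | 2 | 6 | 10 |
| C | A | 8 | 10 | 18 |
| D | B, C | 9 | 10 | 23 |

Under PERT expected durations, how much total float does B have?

te_A = (9 + 4·14 + 19)/6 = 84/6 = 14
te_B = (2 + 4·6 + 10)/6 = 36/6 = 6
te_C = (8 + 4·10 + 18)/6 = 66/6 = 11
te_D = (9 + 4·10 + 23)/6 = 72/6 = 12

Forward pass:
ES_A = 0; EF_A = 14
ES_B = 14; EF_B = 14+6 = 20
ES_C = 14; EF_C = 14+11 = 25
ES_D = max(EF_B=20, EF_C=25) = 25; EF_D = 25+12 = 37
Expected project duration μ = 37 days. Critical path: A → C → D.

Backward pass:
LF_D = 37; LS_D = 37−12 = 25
LF_C = LS_D = 25; LS_C = 25−11 = 14
LF_B = LS_D = 25; LS_B = 25−6 = 19
LF_A = min(LS_B=19, LS_C=14) = 14; LS_A = 14−14 = 0
Slack_B = LS_B − ES_B = 19 − 14 = 5

5 days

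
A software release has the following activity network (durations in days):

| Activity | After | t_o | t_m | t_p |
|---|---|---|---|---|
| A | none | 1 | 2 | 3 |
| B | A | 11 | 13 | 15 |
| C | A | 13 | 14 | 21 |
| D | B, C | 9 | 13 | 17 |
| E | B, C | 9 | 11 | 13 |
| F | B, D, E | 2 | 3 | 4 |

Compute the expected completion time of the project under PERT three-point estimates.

33 days

te_A = (1 + 4·2 + 3)/6 = 12/6 = 2
te_B = (11 + 4·13 + 15)/6 = 78/6 = 13
te_C = (13 + 4·14 + 21)/6 = 90/6 = 15
te_D = (9 + 4·13 + 17)/6 = 78/6 = 13
te_E = (9 + 4·11 + 13)/6 = 66/6 = 11
te_F = (2 + 4·3 + 4)/6 = 18/6 = 3

Forward pass:
ES_A = 0; EF_A = 2
ES_B = 2; EF_B = 2+13 = 15
ES_C = 2; EF_C = 2+15 = 17
ES_D = max(EF_B=15, EF_C=17) = 17; EF_D = 17+13 = 30
ES_E = max(EF_B=15, EF_C=17) = 17; EF_E = 17+11 = 28
ES_F = max(EF_B=15, EF_D=30, EF_E=28) = 30; EF_F = 30+3 = 33
Expected project duration μ = 33 days. Critical path: A → C → D → F.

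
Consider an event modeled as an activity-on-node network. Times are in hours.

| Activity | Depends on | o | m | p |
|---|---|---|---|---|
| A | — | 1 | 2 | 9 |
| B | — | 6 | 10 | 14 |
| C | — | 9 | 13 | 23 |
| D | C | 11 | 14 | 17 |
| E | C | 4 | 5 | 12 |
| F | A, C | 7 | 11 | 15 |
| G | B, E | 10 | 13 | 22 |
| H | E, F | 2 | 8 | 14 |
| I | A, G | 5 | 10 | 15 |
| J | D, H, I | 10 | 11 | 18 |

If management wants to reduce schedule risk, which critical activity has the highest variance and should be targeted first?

te_A = (1 + 4·2 + 9)/6 = 18/6 = 3; σ²_A = ((9−1)/6)² = 1.778
te_B = (6 + 4·10 + 14)/6 = 60/6 = 10; σ²_B = ((14−6)/6)² = 1.778
te_C = (9 + 4·13 + 23)/6 = 84/6 = 14; σ²_C = ((23−9)/6)² = 5.444
te_D = (11 + 4·14 + 17)/6 = 84/6 = 14; σ²_D = ((17−11)/6)² = 1.000
te_E = (4 + 4·5 + 12)/6 = 36/6 = 6; σ²_E = ((12−4)/6)² = 1.778
te_F = (7 + 4·11 + 15)/6 = 66/6 = 11; σ²_F = ((15−7)/6)² = 1.778
te_G = (10 + 4·13 + 22)/6 = 84/6 = 14; σ²_G = ((22−10)/6)² = 4.000
te_H = (2 + 4·8 + 14)/6 = 48/6 = 8; σ²_H = ((14−2)/6)² = 4.000
te_I = (5 + 4·10 + 15)/6 = 60/6 = 10; σ²_I = ((15−5)/6)² = 2.778
te_J = (10 + 4·11 + 18)/6 = 72/6 = 12; σ²_J = ((18−10)/6)² = 1.778

Forward pass:
ES_A = 0; EF_A = 3
ES_B = 0; EF_B = 10
ES_C = 0; EF_C = 14
ES_D = 14; EF_D = 14+14 = 28
ES_E = 14; EF_E = 14+6 = 20
ES_F = max(EF_A=3, EF_C=14) = 14; EF_F = 14+11 = 25
ES_G = max(EF_B=10, EF_E=20) = 20; EF_G = 20+14 = 34
ES_H = max(EF_E=20, EF_F=25) = 25; EF_H = 25+8 = 33
ES_I = max(EF_A=3, EF_G=34) = 34; EF_I = 34+10 = 44
ES_J = max(EF_D=28, EF_H=33, EF_I=44) = 44; EF_J = 44+12 = 56
Expected project duration μ = 56 hours. Critical path: C → E → G → I → J.

Variances on critical path: σ²_C=5.444, σ²_E=1.778, σ²_G=4.000, σ²_I=2.778, σ²_J=1.778.
Largest is σ²_C = 5.444.

C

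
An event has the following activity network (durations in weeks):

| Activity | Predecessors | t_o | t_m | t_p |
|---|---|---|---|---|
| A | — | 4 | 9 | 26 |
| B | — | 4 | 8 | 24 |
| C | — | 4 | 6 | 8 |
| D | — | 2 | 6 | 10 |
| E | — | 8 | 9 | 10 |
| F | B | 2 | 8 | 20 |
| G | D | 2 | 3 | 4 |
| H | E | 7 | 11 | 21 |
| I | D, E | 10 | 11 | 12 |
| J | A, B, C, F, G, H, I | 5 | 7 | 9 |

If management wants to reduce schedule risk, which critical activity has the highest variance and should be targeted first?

te_A = (4 + 4·9 + 26)/6 = 66/6 = 11; σ²_A = ((26−4)/6)² = 13.444
te_B = (4 + 4·8 + 24)/6 = 60/6 = 10; σ²_B = ((24−4)/6)² = 11.111
te_C = (4 + 4·6 + 8)/6 = 36/6 = 6; σ²_C = ((8−4)/6)² = 0.444
te_D = (2 + 4·6 + 10)/6 = 36/6 = 6; σ²_D = ((10−2)/6)² = 1.778
te_E = (8 + 4·9 + 10)/6 = 54/6 = 9; σ²_E = ((10−8)/6)² = 0.111
te_F = (2 + 4·8 + 20)/6 = 54/6 = 9; σ²_F = ((20−2)/6)² = 9.000
te_G = (2 + 4·3 + 4)/6 = 18/6 = 3; σ²_G = ((4−2)/6)² = 0.111
te_H = (7 + 4·11 + 21)/6 = 72/6 = 12; σ²_H = ((21−7)/6)² = 5.444
te_I = (10 + 4·11 + 12)/6 = 66/6 = 11; σ²_I = ((12−10)/6)² = 0.111
te_J = (5 + 4·7 + 9)/6 = 42/6 = 7; σ²_J = ((9−5)/6)² = 0.444

Forward pass:
ES_A = 0; EF_A = 11
ES_B = 0; EF_B = 10
ES_C = 0; EF_C = 6
ES_D = 0; EF_D = 6
ES_E = 0; EF_E = 9
ES_F = 10; EF_F = 10+9 = 19
ES_G = 6; EF_G = 6+3 = 9
ES_H = 9; EF_H = 9+12 = 21
ES_I = max(EF_D=6, EF_E=9) = 9; EF_I = 9+11 = 20
ES_J = max(EF_A=11, EF_B=10, EF_C=6, EF_F=19, EF_G=9, EF_H=21, EF_I=20) = 21; EF_J = 21+7 = 28
Expected project duration μ = 28 weeks. Critical path: E → H → J.

Variances on critical path: σ²_E=0.111, σ²_H=5.444, σ²_J=0.444.
Largest is σ²_H = 5.444.

H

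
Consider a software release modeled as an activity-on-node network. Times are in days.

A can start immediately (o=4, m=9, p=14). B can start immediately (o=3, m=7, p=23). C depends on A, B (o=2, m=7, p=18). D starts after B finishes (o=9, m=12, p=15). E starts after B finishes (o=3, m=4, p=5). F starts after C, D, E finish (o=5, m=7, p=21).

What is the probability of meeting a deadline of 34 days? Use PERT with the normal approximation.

te_A = (4 + 4·9 + 14)/6 = 54/6 = 9; σ²_A = ((14−4)/6)² = 2.778
te_B = (3 + 4·7 + 23)/6 = 54/6 = 9; σ²_B = ((23−3)/6)² = 11.111
te_C = (2 + 4·7 + 18)/6 = 48/6 = 8; σ²_C = ((18−2)/6)² = 7.111
te_D = (9 + 4·12 + 15)/6 = 72/6 = 12; σ²_D = ((15−9)/6)² = 1.000
te_E = (3 + 4·4 + 5)/6 = 24/6 = 4; σ²_E = ((5−3)/6)² = 0.111
te_F = (5 + 4·7 + 21)/6 = 54/6 = 9; σ²_F = ((21−5)/6)² = 7.111

Forward pass:
ES_A = 0; EF_A = 9
ES_B = 0; EF_B = 9
ES_C = max(EF_A=9, EF_B=9) = 9; EF_C = 9+8 = 17
ES_D = 9; EF_D = 9+12 = 21
ES_E = 9; EF_E = 9+4 = 13
ES_F = max(EF_C=17, EF_D=21, EF_E=13) = 21; EF_F = 21+9 = 30
Expected project duration μ = 30 days. Critical path: B → D → F.

Variance along critical path = 11.111 + 1.000 + 7.111 = 19.222; σ = √19.222 = 4.384 days.
Z = (34 − 30) / 4.384 = 0.912
P(T ≤ 34) = Φ(0.912) ≈ 0.819

0.819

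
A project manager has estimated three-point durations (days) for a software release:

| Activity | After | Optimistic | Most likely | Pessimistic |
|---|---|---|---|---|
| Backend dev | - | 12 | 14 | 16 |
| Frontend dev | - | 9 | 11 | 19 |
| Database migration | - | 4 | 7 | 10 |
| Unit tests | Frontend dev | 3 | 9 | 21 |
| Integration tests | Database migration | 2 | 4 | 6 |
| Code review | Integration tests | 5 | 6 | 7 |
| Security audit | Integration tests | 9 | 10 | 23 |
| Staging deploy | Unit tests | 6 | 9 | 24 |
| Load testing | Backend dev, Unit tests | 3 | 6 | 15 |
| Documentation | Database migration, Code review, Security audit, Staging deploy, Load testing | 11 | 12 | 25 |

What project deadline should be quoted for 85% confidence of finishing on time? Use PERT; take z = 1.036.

te_Backend dev = (12 + 4·14 + 16)/6 = 84/6 = 14; σ²_Backend dev = ((16−12)/6)² = 0.444
te_Frontend dev = (9 + 4·11 + 19)/6 = 72/6 = 12; σ²_Frontend dev = ((19−9)/6)² = 2.778
te_Database migration = (4 + 4·7 + 10)/6 = 42/6 = 7; σ²_Database migration = ((10−4)/6)² = 1.000
te_Unit tests = (3 + 4·9 + 21)/6 = 60/6 = 10; σ²_Unit tests = ((21−3)/6)² = 9.000
te_Integration tests = (2 + 4·4 + 6)/6 = 24/6 = 4; σ²_Integration tests = ((6−2)/6)² = 0.444
te_Code review = (5 + 4·6 + 7)/6 = 36/6 = 6; σ²_Code review = ((7−5)/6)² = 0.111
te_Security audit = (9 + 4·10 + 23)/6 = 72/6 = 12; σ²_Security audit = ((23−9)/6)² = 5.444
te_Staging deploy = (6 + 4·9 + 24)/6 = 66/6 = 11; σ²_Staging deploy = ((24−6)/6)² = 9.000
te_Load testing = (3 + 4·6 + 15)/6 = 42/6 = 7; σ²_Load testing = ((15−3)/6)² = 4.000
te_Documentation = (11 + 4·12 + 25)/6 = 84/6 = 14; σ²_Documentation = ((25−11)/6)² = 5.444

Forward pass:
ES_Backend dev = 0; EF_Backend dev = 14
ES_Frontend dev = 0; EF_Frontend dev = 12
ES_Database migration = 0; EF_Database migration = 7
ES_Unit tests = 12; EF_Unit tests = 12+10 = 22
ES_Integration tests = 7; EF_Integration tests = 7+4 = 11
ES_Code review = 11; EF_Code review = 11+6 = 17
ES_Security audit = 11; EF_Security audit = 11+12 = 23
ES_Staging deploy = 22; EF_Staging deploy = 22+11 = 33
ES_Load testing = max(EF_Backend dev=14, EF_Unit tests=22) = 22; EF_Load testing = 22+7 = 29
ES_Documentation = max(EF_Database migration=7, EF_Code review=17, EF_Security audit=23, EF_Staging deploy=33, EF_Load testing=29) = 33; EF_Documentation = 33+14 = 47
Expected project duration μ = 47 days. Critical path: Frontend dev → Unit tests → Staging deploy → Documentation.

Variance along critical path = 2.778 + 9.000 + 9.000 + 5.444 = 26.222; σ = 5.121 days.
D = μ + z·σ = 47 + 1.036·5.121 = 52.3 days

52.3 days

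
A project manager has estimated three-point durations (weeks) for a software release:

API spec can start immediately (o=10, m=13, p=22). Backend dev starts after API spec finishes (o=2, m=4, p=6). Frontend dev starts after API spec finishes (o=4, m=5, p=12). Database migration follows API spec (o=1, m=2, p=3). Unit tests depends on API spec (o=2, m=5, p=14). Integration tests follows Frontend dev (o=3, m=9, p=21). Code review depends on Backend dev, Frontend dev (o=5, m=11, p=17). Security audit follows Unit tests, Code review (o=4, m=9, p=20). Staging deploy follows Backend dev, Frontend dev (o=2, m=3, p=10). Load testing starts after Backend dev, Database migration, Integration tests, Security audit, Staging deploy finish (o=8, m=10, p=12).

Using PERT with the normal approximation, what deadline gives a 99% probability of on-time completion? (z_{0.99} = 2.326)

te_API spec = (10 + 4·13 + 22)/6 = 84/6 = 14; σ²_API spec = ((22−10)/6)² = 4.000
te_Backend dev = (2 + 4·4 + 6)/6 = 24/6 = 4; σ²_Backend dev = ((6−2)/6)² = 0.444
te_Frontend dev = (4 + 4·5 + 12)/6 = 36/6 = 6; σ²_Frontend dev = ((12−4)/6)² = 1.778
te_Database migration = (1 + 4·2 + 3)/6 = 12/6 = 2; σ²_Database migration = ((3−1)/6)² = 0.111
te_Unit tests = (2 + 4·5 + 14)/6 = 36/6 = 6; σ²_Unit tests = ((14−2)/6)² = 4.000
te_Integration tests = (3 + 4·9 + 21)/6 = 60/6 = 10; σ²_Integration tests = ((21−3)/6)² = 9.000
te_Code review = (5 + 4·11 + 17)/6 = 66/6 = 11; σ²_Code review = ((17−5)/6)² = 4.000
te_Security audit = (4 + 4·9 + 20)/6 = 60/6 = 10; σ²_Security audit = ((20−4)/6)² = 7.111
te_Staging deploy = (2 + 4·3 + 10)/6 = 24/6 = 4; σ²_Staging deploy = ((10−2)/6)² = 1.778
te_Load testing = (8 + 4·10 + 12)/6 = 60/6 = 10; σ²_Load testing = ((12−8)/6)² = 0.444

Forward pass:
ES_API spec = 0; EF_API spec = 14
ES_Backend dev = 14; EF_Backend dev = 14+4 = 18
ES_Frontend dev = 14; EF_Frontend dev = 14+6 = 20
ES_Database migration = 14; EF_Database migration = 14+2 = 16
ES_Unit tests = 14; EF_Unit tests = 14+6 = 20
ES_Integration tests = 20; EF_Integration tests = 20+10 = 30
ES_Code review = max(EF_Backend dev=18, EF_Frontend dev=20) = 20; EF_Code review = 20+11 = 31
ES_Security audit = max(EF_Unit tests=20, EF_Code review=31) = 31; EF_Security audit = 31+10 = 41
ES_Staging deploy = max(EF_Backend dev=18, EF_Frontend dev=20) = 20; EF_Staging deploy = 20+4 = 24
ES_Load testing = max(EF_Backend dev=18, EF_Database migration=16, EF_Integration tests=30, EF_Security audit=41, EF_Staging deploy=24) = 41; EF_Load testing = 41+10 = 51
Expected project duration μ = 51 weeks. Critical path: API spec → Frontend dev → Code review → Security audit → Load testing.

Variance along critical path = 4.000 + 1.778 + 4.000 + 7.111 + 0.444 = 17.333; σ = 4.163 weeks.
D = μ + z·σ = 51 + 2.326·4.163 = 60.7 weeks

60.7 weeks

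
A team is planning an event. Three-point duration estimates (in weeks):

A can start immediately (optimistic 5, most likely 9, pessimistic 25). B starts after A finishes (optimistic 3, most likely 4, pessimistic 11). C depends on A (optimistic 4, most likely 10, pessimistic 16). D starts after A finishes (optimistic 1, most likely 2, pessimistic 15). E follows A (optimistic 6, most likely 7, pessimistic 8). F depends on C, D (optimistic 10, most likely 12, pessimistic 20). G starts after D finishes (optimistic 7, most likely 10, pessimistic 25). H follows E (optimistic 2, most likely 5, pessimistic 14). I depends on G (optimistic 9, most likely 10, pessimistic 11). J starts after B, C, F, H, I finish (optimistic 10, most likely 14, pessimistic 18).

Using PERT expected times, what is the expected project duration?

51 weeks

te_A = (5 + 4·9 + 25)/6 = 66/6 = 11
te_B = (3 + 4·4 + 11)/6 = 30/6 = 5
te_C = (4 + 4·10 + 16)/6 = 60/6 = 10
te_D = (1 + 4·2 + 15)/6 = 24/6 = 4
te_E = (6 + 4·7 + 8)/6 = 42/6 = 7
te_F = (10 + 4·12 + 20)/6 = 78/6 = 13
te_G = (7 + 4·10 + 25)/6 = 72/6 = 12
te_H = (2 + 4·5 + 14)/6 = 36/6 = 6
te_I = (9 + 4·10 + 11)/6 = 60/6 = 10
te_J = (10 + 4·14 + 18)/6 = 84/6 = 14

Forward pass:
ES_A = 0; EF_A = 11
ES_B = 11; EF_B = 11+5 = 16
ES_C = 11; EF_C = 11+10 = 21
ES_D = 11; EF_D = 11+4 = 15
ES_E = 11; EF_E = 11+7 = 18
ES_F = max(EF_C=21, EF_D=15) = 21; EF_F = 21+13 = 34
ES_G = 15; EF_G = 15+12 = 27
ES_H = 18; EF_H = 18+6 = 24
ES_I = 27; EF_I = 27+10 = 37
ES_J = max(EF_B=16, EF_C=21, EF_F=34, EF_H=24, EF_I=37) = 37; EF_J = 37+14 = 51
Expected project duration μ = 51 weeks. Critical path: A → D → G → I → J.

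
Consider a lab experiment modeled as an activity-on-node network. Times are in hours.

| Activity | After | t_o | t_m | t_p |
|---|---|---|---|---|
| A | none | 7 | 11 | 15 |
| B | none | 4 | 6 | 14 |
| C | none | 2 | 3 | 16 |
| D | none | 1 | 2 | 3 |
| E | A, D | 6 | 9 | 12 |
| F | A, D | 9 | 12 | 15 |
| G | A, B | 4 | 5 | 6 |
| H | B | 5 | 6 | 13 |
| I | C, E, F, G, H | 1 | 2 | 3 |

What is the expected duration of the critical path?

te_A = (7 + 4·11 + 15)/6 = 66/6 = 11
te_B = (4 + 4·6 + 14)/6 = 42/6 = 7
te_C = (2 + 4·3 + 16)/6 = 30/6 = 5
te_D = (1 + 4·2 + 3)/6 = 12/6 = 2
te_E = (6 + 4·9 + 12)/6 = 54/6 = 9
te_F = (9 + 4·12 + 15)/6 = 72/6 = 12
te_G = (4 + 4·5 + 6)/6 = 30/6 = 5
te_H = (5 + 4·6 + 13)/6 = 42/6 = 7
te_I = (1 + 4·2 + 3)/6 = 12/6 = 2

Forward pass:
ES_A = 0; EF_A = 11
ES_B = 0; EF_B = 7
ES_C = 0; EF_C = 5
ES_D = 0; EF_D = 2
ES_E = max(EF_A=11, EF_D=2) = 11; EF_E = 11+9 = 20
ES_F = max(EF_A=11, EF_D=2) = 11; EF_F = 11+12 = 23
ES_G = max(EF_A=11, EF_B=7) = 11; EF_G = 11+5 = 16
ES_H = 7; EF_H = 7+7 = 14
ES_I = max(EF_C=5, EF_E=20, EF_F=23, EF_G=16, EF_H=14) = 23; EF_I = 23+2 = 25
Expected project duration μ = 25 hours. Critical path: A → F → I.

25 hours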